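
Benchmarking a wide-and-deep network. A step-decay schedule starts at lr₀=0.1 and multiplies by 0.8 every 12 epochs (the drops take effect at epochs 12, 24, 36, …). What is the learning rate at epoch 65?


n_drops = ⌊65/12⌋ = 5
lr = 0.1·0.8^5 = 0.1·0.32768 = 0.032768

0.032768


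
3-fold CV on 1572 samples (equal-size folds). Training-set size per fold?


Fold size = 1572/3 = 524
Training per fold = 1572 - 524 = 1048

1048


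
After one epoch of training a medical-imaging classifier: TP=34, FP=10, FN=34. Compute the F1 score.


Precision = 34/44 = 0.7727
Recall = 34/68 = 0.5
F1 = 2·P·R/(P+R) = 2·TP/(2·TP+FP+FN) = 68/(68+10+34) = 68/112 = 0.6071

0.6071


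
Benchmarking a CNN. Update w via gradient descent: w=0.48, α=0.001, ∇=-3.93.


w_new = w - α·∇
= 0.48 - 0.001·-3.93
= 0.48 + 0.00393
= 0.48393

0.48393


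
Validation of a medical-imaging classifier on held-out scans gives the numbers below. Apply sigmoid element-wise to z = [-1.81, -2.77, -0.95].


σ(-1.81) = 1/(1+e^1.81) = 0.1406
σ(-2.77) = 1/(1+e^2.77) = 0.059
σ(-0.95) = 1/(1+e^0.95) = 0.2789
result = [0.1406, 0.059, 0.2789]

[0.1406, 0.059, 0.2789]


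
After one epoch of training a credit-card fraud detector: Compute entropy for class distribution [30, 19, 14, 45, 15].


Probabilities: [30/123, 19/123, 14/123, 45/123, 15/123] ≈ [0.2439, 0.1545, 0.1138, 0.3659, 0.122]
H = -((30/123)·log₂(30/123) + (19/123)·log₂(19/123) + (14/123)·log₂(14/123) + (45/123)·log₂(45/123) + (15/123)·log₂(15/123))
  = 2.1705 bits

2.1705 bits


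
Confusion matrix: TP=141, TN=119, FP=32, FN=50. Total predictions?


Total = TP + TN + FP + FN
= 141 + 119 + 32 + 50
= 342
(Predicted positive: 173, predicted negative: 169)

342


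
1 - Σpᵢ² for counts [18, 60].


Probabilities: [18/78, 60/78] ≈ [0.2308, 0.7692]
Σpᵢ² = (324 + 3600)/78² = 3924/6084
Gini = 1 - Σpᵢ² = 1 - 3924/6084 = 0.355

0.355


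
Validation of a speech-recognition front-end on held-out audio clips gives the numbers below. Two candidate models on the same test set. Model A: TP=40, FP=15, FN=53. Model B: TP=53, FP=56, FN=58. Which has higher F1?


Model A: P=40/55=0.7273, R=40/93=0.4301, F1=2PR/(P+R)=2TP/(2TP+FP+FN)=80/148=0.5405
Model B: P=53/109=0.4862, R=53/111=0.4775, F1=2PR/(P+R)=2TP/(2TP+FP+FN)=106/220=0.4818
0.5405 > 0.4818 → Model A

Model A


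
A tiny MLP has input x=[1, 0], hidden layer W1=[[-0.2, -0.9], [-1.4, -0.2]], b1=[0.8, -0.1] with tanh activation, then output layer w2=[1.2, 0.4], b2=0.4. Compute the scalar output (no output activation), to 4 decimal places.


z1[0] = (-0.2)·(1) + (-0.9)·(0) + 0.8 = 0.6
z1[1] = (-1.4)·(1) + (-0.2)·(0) - 0.1 = -1.5
h = tanh(z1) = [0.537, -0.9051]
output = (1.2)·(0.537) + (0.4)·(-0.9051) + 0.4 = 0.6824

0.6824


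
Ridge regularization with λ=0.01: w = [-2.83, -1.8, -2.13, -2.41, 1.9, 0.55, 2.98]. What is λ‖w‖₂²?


‖w‖₂² = (-2.83)² + (-1.8)² + (-2.13)² + (-2.41)² + (1.9)² + (0.55)² + (2.98)²
     = 8.0089 + 3.24 + 4.5369 + 5.8081 + 3.61 + 0.3025 + 8.8804
     = 34.3868
λ·‖w‖₂² = 0.01·34.3868 = 0.343868

0.343868


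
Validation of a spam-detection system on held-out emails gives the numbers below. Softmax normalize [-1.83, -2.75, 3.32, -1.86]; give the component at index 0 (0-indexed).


Exponentials: e^-1.83=0.1604, e^-2.75=0.0639, e^3.32=27.6604, e^-1.86=0.1557
Sum = 28.0404
Softmax = [0.0057, 0.0023, 0.9864, 0.0056]
p[0] = 0.1604/28.0404 = 0.0057

0.0057


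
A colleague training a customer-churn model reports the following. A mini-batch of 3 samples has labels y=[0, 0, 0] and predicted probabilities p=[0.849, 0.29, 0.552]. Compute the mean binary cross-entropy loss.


L[0] = -ln(1-0.849) = -ln(0.151) = 1.8905
L[1] = -ln(1-0.29) = -ln(0.71) = 0.3425
L[2] = -ln(1-0.552) = -ln(0.448) = 0.803
mean = (1.8905 + 0.3425 + 0.803)/3 = 1.012

1.012


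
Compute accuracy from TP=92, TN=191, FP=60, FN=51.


Accuracy = (TP+TN)/(TP+TN+FP+FN)
= (92+191)/(394)
= 283/394 = 71.83%

71.83%


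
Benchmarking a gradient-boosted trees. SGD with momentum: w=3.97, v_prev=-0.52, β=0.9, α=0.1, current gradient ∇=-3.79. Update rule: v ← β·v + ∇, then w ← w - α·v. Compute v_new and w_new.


v_new = 0.9·-0.52 - 3.79 = -0.468 - 3.79 = -4.258
w_new = 3.97 - 0.1·-4.258 = 3.97 + 0.4258 = 4.3958

v_new=-4.258, w_new=4.3958


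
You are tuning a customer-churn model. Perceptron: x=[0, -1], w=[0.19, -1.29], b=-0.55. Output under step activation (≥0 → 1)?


z = (0)·(0.19) + (-1)·(-1.29) - 0.55
  = 0.74
step(z) = 1 (z≥0)

1


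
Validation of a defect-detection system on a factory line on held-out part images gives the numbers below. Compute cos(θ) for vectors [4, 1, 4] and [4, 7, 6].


A·B = 4·4 + 1·7 + 4·6 = 47
‖A‖ = √33 = 5.7446, ‖B‖ = √101 = 10.0499
cos = 47/(√33·√101) = 47/√3333 = 0.8141

0.8141


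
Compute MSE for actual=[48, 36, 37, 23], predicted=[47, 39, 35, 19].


Squared errors: (48-47)²=1, (36-39)²=9, (37-35)²=4, (23-19)²=16
Sum = 30
MSE = 30/4 = 15/2

15/2


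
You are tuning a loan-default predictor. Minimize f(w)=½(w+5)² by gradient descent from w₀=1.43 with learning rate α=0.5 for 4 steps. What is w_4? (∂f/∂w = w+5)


step 1: grad = 1.43+5 = 6.43; w = 1.43 - 0.5·(6.43) = -1.785
step 2: grad = -1.785+5 = 3.215; w = -1.785 - 0.5·(3.215) = -3.3925
step 3: grad = -3.3925+5 = 1.6075; w = -3.3925 - 0.5·(1.6075) = -4.19625
step 4: grad = -4.19625+5 = 0.80375; w = -4.19625 - 0.5·(0.80375) = -4.598125

-4.598125


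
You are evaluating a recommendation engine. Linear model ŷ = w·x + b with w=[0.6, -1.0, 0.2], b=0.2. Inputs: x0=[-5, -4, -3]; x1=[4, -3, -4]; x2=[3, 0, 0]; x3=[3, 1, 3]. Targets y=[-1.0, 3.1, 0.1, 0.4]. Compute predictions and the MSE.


ŷ0 = (0.6)·(-5) + (-1.0)·(-4) + (0.2)·(-3) + 0.2 = 0.6
ŷ1 = (0.6)·(4) + (-1.0)·(-3) + (0.2)·(-4) + 0.2 = 4.8
ŷ2 = (0.6)·(3) + (-1.0)·(0) + (0.2)·(0) + 0.2 = 2.0
ŷ3 = (0.6)·(3) + (-1.0)·(1) + (0.2)·(3) + 0.2 = 1.6
errors² = [2.56, 2.89, 3.61, 1.44]
MSE = 10.5000/4 = 2.625

2.625


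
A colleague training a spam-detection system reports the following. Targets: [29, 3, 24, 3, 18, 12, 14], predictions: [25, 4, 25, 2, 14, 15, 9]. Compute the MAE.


Absolute errors: |29-25|=4, |3-4|=1, |24-25|=1, |3-2|=1, |18-14|=4, |12-15|=3, |14-9|=5
Sum = 19
MAE = 19/7 = 19/7

19/7


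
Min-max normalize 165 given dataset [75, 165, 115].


min=75, max=165
(165-75)/(165-75) = 90/90 = 1.0

1.0


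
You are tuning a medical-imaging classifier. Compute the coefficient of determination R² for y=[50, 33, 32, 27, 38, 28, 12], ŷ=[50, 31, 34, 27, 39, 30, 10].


ȳ = 31.4286
SS_res = Σ(y-ŷ)² = 17
SS_tot = Σ(y-ȳ)² = 799.71
R² = 1 - SS_res/SS_tot = 1 - 0.0213 = 0.9787

0.9787


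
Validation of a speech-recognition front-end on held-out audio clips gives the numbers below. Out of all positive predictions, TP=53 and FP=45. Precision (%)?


Precision = TP/(TP+FP)
= 53/(53+45)
= 53/98 = 54.08%

54.08%


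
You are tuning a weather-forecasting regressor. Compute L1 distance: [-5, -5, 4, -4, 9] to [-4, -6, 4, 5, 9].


d = |-5+ 4| + |-5+ 6| + |4-4| + |-4-5| + |9-9|
  = 1 + 1 + 0 + 9 + 0
  = 11

11


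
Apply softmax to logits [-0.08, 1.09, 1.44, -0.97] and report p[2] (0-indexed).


Exponentials: e^-0.08=0.9231, e^1.09=2.9743, e^1.44=4.2207, e^-0.97=0.3791
Sum = 8.4972
Softmax = [0.1086, 0.35, 0.4967, 0.0446]
p[2] = 4.2207/8.4972 = 0.4967

0.4967


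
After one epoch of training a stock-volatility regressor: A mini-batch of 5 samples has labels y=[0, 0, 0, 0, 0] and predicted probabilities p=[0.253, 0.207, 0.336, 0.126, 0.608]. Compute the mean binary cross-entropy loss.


L[0] = -ln(1-0.253) = -ln(0.747) = 0.2917
L[1] = -ln(1-0.207) = -ln(0.793) = 0.2319
L[2] = -ln(1-0.336) = -ln(0.664) = 0.4095
L[3] = -ln(1-0.126) = -ln(0.874) = 0.1347
L[4] = -ln(1-0.608) = -ln(0.392) = 0.9365
mean = (0.2917 + 0.2319 + 0.4095 + 0.1347 + 0.9365)/5 = 0.4009

0.4009


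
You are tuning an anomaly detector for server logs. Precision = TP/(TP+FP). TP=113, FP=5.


Precision = TP/(TP+FP)
= 113/(113+5)
= 113/118 = 95.76%

95.76%


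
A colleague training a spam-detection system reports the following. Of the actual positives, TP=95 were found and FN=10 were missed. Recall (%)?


Recall = TP/(TP+FN)
= 95/(95+10)
= 95/105 = 90.48%

90.48%


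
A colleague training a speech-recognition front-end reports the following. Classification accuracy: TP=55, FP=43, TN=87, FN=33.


Accuracy = (TP+TN)/(TP+TN+FP+FN)
= (55+87)/(218)
= 142/218 = 65.14%

65.14%


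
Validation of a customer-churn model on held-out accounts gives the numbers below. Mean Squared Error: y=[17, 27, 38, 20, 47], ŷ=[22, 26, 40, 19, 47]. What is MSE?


Squared errors: (17-22)²=25, (27-26)²=1, (38-40)²=4, (20-19)²=1, (47-47)²=0
Sum = 31
MSE = 31/5 = 31/5

31/5


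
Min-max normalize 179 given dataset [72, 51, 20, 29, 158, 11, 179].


min=11, max=179
(179-11)/(179-11) = 168/168 = 1.0

1.0


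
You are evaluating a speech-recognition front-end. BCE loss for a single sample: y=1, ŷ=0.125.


BCE = -[y·ln(p) + (1-y)·ln(1-p)]
= -1·ln(0.125) - 0
= -ln(0.125) = 2.0794

2.0794


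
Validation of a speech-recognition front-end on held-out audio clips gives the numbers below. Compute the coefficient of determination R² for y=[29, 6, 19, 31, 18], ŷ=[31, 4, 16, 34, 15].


ȳ = 20.6
SS_res = Σ(y-ŷ)² = 35
SS_tot = Σ(y-ȳ)² = 401.2
R² = 1 - SS_res/SS_tot = 1 - 0.0872 = 0.9128

0.9128


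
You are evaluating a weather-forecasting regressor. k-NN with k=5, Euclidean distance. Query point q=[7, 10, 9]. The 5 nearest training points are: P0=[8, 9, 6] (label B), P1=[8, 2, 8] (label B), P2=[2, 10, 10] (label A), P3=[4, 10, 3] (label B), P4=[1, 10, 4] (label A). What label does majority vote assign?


d(q,P0) = 3.3166  (label B)
d(q,P1) = 8.124  (label B)
d(q,P2) = 5.099  (label A)
d(q,P3) = 6.7082  (label B)
d(q,P4) = 7.8102  (label A)
Votes: A=2, B=3
Majority → B

B


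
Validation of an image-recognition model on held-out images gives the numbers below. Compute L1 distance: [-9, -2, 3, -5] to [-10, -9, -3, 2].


d = |-9+ 10| + |-2+ 9| + |3+ 3| + |-5-2|
  = 1 + 7 + 6 + 7
  = 21

21


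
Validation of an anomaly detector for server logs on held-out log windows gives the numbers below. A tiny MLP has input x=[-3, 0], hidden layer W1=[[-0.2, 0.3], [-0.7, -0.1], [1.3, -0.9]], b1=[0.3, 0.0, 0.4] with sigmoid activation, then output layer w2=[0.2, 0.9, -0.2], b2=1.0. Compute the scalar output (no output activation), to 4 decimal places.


z1[0] = (-0.2)·(-3) + (0.3)·(0) + 0.3 = 0.9
z1[1] = (-0.7)·(-3) + (-0.1)·(0) + 0.0 = 2.1
z1[2] = (1.3)·(-3) + (-0.9)·(0) + 0.4 = -3.5
h = sigmoid(z1) = [0.7109, 0.8909, 0.0293]
output = (0.2)·(0.7109) + (0.9)·(0.8909) + (-0.2)·(0.0293) + 1.0 = 1.9381

1.9381


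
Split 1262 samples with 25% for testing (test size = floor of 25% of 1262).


Test = ⌊1262·25/100⌋ = 315
Train = 1262 - 315 = 947

Train: 947, Test: 315


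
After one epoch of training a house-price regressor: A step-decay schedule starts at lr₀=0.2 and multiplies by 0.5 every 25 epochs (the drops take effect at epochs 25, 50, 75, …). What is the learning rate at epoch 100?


n_drops = ⌊100/25⌋ = 4
lr = 0.2·0.5^4 = 0.2·0.0625 = 0.0125

0.0125


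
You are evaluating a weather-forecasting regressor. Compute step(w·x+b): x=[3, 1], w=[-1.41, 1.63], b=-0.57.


z = (3)·(-1.41) + (1)·(1.63) - 0.57
  = -3.17
step(z) = 0 (z<0)

0


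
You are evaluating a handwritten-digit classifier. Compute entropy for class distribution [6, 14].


Probabilities: [6/20, 14/20] ≈ [0.3, 0.7]
H = -((6/20)·log₂(6/20) + (14/20)·log₂(14/20))
  = 0.8813 bits

0.8813 bits


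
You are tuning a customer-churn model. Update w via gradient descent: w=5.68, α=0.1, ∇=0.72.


w_new = w - α·∇
= 5.68 - 0.1·0.72
= 5.68 - 0.072
= 5.608

5.608


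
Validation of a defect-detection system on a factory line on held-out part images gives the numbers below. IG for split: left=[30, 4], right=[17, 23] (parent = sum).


Parent = [47, 27], H_parent = 0.9466
H_left = 0.5226 (n=34), H_right = 0.9837 (n=40)
H_children = (34/74)·0.5226 + (40/74)·0.9837 = 0.7718
IG = 0.9466 - 0.7718 = 0.1748

0.1748


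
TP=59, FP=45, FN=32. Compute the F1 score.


Precision = 59/104 = 0.5673
Recall = 59/91 = 0.6484
F1 = 2·P·R/(P+R) = 2·TP/(2·TP+FP+FN) = 118/(118+45+32) = 118/195 = 0.6051

0.6051


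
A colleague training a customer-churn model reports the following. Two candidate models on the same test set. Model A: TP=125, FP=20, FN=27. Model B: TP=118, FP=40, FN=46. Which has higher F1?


Model A: P=125/145=0.8621, R=125/152=0.8224, F1=2PR/(P+R)=2TP/(2TP+FP+FN)=250/297=0.8418
Model B: P=118/158=0.7468, R=118/164=0.7195, F1=2PR/(P+R)=2TP/(2TP+FP+FN)=236/322=0.7329
0.8418 > 0.7329 → Model A

Model A


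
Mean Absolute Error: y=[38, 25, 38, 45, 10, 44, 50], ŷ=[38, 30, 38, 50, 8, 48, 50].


Absolute errors: |38-38|=0, |25-30|=5, |38-38|=0, |45-50|=5, |10-8|=2, |44-48|=4, |50-50|=0
Sum = 16
MAE = 16/7 = 16/7

16/7


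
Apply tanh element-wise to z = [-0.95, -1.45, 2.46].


tanh(-0.95) = -0.7398
tanh(-1.45) = -0.8957
tanh(2.46) = 0.9855
result = [-0.7398, -0.8957, 0.9855]

[-0.7398, -0.8957, 0.9855]


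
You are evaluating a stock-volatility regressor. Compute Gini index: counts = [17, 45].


Probabilities: [17/62, 45/62] ≈ [0.2742, 0.7258]
Σpᵢ² = (289 + 2025)/62² = 2314/3844
Gini = 1 - Σpᵢ² = 1 - 2314/3844 = 0.398

0.398


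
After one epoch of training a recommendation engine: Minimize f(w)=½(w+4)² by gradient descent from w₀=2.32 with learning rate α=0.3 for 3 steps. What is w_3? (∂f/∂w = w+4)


step 1: grad = 2.32+4 = 6.32; w = 2.32 - 0.3·(6.32) = 0.424
step 2: grad = 0.424+4 = 4.424; w = 0.424 - 0.3·(4.424) = -0.9032
step 3: grad = -0.9032+4 = 3.0968; w = -0.9032 - 0.3·(3.0968) = -1.83224

-1.83224


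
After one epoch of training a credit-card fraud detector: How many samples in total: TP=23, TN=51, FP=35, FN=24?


Total = TP + TN + FP + FN
= 23 + 51 + 35 + 24
= 133
(Predicted positive: 58, predicted negative: 75)

133


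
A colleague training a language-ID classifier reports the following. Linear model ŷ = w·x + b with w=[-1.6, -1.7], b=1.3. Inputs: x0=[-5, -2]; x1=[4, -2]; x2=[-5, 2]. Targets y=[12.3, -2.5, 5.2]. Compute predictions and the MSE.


ŷ0 = (-1.6)·(-5) + (-1.7)·(-2) + 1.3 = 12.7
ŷ1 = (-1.6)·(4) + (-1.7)·(-2) + 1.3 = -1.7
ŷ2 = (-1.6)·(-5) + (-1.7)·(2) + 1.3 = 5.9
errors² = [0.16, 0.64, 0.49]
MSE = 1.2900/3 = 0.43

0.43


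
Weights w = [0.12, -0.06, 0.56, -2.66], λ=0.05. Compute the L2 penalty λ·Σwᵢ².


‖w‖₂² = (0.12)² + (-0.06)² + (0.56)² + (-2.66)²
     = 0.0144 + 0.0036 + 0.3136 + 7.0756
     = 7.4072
λ·‖w‖₂² = 0.05·7.4072 = 0.37036

0.37036


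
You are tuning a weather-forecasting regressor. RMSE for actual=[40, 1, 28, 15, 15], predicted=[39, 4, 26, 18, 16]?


MSE = 24/5 = 4.8
RMSE = √(24/5) = 2.1909

2.1909


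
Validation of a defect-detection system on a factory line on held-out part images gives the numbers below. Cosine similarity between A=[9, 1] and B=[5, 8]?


A·B = 9·5 + 1·8 = 53
‖A‖ = √82 = 9.0554, ‖B‖ = √89 = 9.434
cos = 53/(√82·√89) = 53/√7298 = 0.6204

0.6204


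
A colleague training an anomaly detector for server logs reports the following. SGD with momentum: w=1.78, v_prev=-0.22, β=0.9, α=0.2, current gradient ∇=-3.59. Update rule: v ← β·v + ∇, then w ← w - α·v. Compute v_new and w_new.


v_new = 0.9·-0.22 - 3.59 = -0.198 - 3.59 = -3.788
w_new = 1.78 - 0.2·-3.788 = 1.78 + 0.7576 = 2.5376

v_new=-3.788, w_new=2.5376


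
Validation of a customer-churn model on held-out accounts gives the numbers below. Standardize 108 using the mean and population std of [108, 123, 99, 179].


μ = 127.25, σ = 31.0836
z = (108 - 127.25)/31.0836 = -0.6193

-0.6193


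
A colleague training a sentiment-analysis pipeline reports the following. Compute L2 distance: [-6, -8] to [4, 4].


d = √((-6-4)² + (-8-4)²)
  = √(100 + 144)
  = √244 = 15.6205

15.6205


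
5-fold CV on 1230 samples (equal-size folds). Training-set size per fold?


Fold size = 1230/5 = 246
Training per fold = 1230 - 246 = 984

984


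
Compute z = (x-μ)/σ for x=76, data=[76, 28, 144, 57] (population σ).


μ = 76.25, σ = 42.6871
z = (76 - 76.25)/42.6871 = -0.0059

-0.0059


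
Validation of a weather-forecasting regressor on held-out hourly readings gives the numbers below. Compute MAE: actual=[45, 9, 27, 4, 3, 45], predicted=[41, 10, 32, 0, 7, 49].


Absolute errors: |45-41|=4, |9-10|=1, |27-32|=5, |4-0|=4, |3-7|=4, |45-49|=4
Sum = 22
MAE = 22/6 = 11/3

11/3


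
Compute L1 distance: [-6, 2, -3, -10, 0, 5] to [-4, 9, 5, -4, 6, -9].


d = |-6+ 4| + |2-9| + |-3-5| + |-10+ 4| + |0-6| + |5+ 9|
  = 2 + 7 + 8 + 6 + 6 + 14
  = 43

43


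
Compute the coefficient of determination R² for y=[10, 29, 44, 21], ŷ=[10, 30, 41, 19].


ȳ = 26
SS_res = Σ(y-ŷ)² = 14
SS_tot = Σ(y-ȳ)² = 614
R² = 1 - SS_res/SS_tot = 1 - 0.0228 = 0.9772

0.9772


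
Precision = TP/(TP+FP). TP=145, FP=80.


Precision = TP/(TP+FP)
= 145/(145+80)
= 145/225 = 64.44%

64.44%


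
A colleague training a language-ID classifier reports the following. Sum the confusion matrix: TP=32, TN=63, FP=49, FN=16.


Total = TP + TN + FP + FN
= 32 + 63 + 49 + 16
= 160
(Predicted positive: 81, predicted negative: 79)

160


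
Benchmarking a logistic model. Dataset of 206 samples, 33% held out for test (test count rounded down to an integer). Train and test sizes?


Test = ⌊206·33/100⌋ = 67
Train = 206 - 67 = 139

Train: 139, Test: 67


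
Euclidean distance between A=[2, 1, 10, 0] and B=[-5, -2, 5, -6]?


d = √((2+ 5)² + (1+ 2)² + (10-5)² + (0+ 6)²)
  = √(49 + 9 + 25 + 36)
  = √119 = 10.9087

10.9087


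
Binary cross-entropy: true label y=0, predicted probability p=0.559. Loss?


BCE = -[y·ln(p) + (1-y)·ln(1-p)]
= -0 - 1·ln(1-0.559)
= -ln(0.441) = 0.8187

0.8187


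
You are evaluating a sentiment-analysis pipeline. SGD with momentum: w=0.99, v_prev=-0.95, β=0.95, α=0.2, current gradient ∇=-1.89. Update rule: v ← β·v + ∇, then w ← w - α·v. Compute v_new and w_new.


v_new = 0.95·-0.95 - 1.89 = -0.9025 - 1.89 = -2.7925
w_new = 0.99 - 0.2·-2.7925 = 0.99 + 0.5585 = 1.5485

v_new=-2.7925, w_new=1.5485


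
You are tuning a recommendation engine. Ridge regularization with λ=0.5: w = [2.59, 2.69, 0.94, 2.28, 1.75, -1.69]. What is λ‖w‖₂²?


‖w‖₂² = (2.59)² + (2.69)² + (0.94)² + (2.28)² + (1.75)² + (-1.69)²
     = 6.7081 + 7.2361 + 0.8836 + 5.1984 + 3.0625 + 2.8561
     = 25.9448
λ·‖w‖₂² = 0.5·25.9448 = 12.9724

12.9724


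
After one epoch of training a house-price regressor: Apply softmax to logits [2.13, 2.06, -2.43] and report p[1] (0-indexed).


Exponentials: e^2.13=8.4149, e^2.06=7.846, e^-2.43=0.088
Sum = 16.3489
Softmax = [0.5147, 0.4799, 0.0054]
p[1] = 7.846/16.3489 = 0.4799

0.4799


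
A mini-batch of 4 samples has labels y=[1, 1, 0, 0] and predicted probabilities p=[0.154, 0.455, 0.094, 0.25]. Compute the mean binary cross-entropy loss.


L[0] = -ln(0.154) = 1.8708
L[1] = -ln(0.455) = 0.7875
L[2] = -ln(1-0.094) = -ln(0.906) = 0.0987
L[3] = -ln(1-0.25) = -ln(0.75) = 0.2877
mean = (1.8708 + 0.7875 + 0.0987 + 0.2877)/4 = 0.7612

0.7612


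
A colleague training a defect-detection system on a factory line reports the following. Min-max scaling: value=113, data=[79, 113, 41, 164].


min=41, max=164
(113-41)/(164-41) = 72/123 = 0.5854

0.5854


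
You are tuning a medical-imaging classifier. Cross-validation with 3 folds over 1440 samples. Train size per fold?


Fold size = 1440/3 = 480
Training per fold = 1440 - 480 = 960

960


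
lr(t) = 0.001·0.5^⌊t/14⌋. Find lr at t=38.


n_drops = ⌊38/14⌋ = 2
lr = 0.001·0.5^2 = 0.001·0.25 = 0.00025

0.00025


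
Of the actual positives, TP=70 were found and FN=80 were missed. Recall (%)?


Recall = TP/(TP+FN)
= 70/(70+80)
= 70/150 = 46.67%

46.67%


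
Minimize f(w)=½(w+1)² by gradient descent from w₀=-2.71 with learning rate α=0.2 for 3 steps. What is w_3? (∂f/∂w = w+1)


step 1: grad = -2.71+1 = -1.71; w = -2.71 - 0.2·(-1.71) = -2.368
step 2: grad = -2.368+1 = -1.368; w = -2.368 - 0.2·(-1.368) = -2.0944
step 3: grad = -2.0944+1 = -1.0944; w = -2.0944 - 0.2·(-1.0944) = -1.87552

-1.87552


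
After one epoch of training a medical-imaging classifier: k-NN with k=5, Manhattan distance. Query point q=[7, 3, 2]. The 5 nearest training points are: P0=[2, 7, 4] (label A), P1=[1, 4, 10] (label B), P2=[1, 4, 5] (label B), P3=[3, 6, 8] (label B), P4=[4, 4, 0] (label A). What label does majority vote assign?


d(q,P0) = 11  (label A)
d(q,P1) = 15  (label B)
d(q,P2) = 10  (label B)
d(q,P3) = 13  (label B)
d(q,P4) = 6  (label A)
Votes: A=2, B=3
Majority → B

B


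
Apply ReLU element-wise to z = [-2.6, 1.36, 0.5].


ReLU(-2.6) = max(0, -2.6) = 0.0
ReLU(1.36) = max(0, 1.36) = 1.36
ReLU(0.5) = max(0, 0.5) = 0.5
result = [0.0, 1.36, 0.5]

[0.0, 1.36, 0.5]


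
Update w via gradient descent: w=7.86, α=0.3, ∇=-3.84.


w_new = w - α·∇
= 7.86 - 0.3·-3.84
= 7.86 + 1.152
= 9.012

9.012


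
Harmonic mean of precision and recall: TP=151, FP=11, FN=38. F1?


Precision = 151/162 = 0.9321
Recall = 151/189 = 0.7989
F1 = 2·P·R/(P+R) = 2·TP/(2·TP+FP+FN) = 302/(302+11+38) = 302/351 = 0.8604

0.8604


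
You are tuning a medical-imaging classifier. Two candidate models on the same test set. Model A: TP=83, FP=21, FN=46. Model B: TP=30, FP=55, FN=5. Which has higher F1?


Model A: P=83/104=0.7981, R=83/129=0.6434, F1=2PR/(P+R)=2TP/(2TP+FP+FN)=166/233=0.7124
Model B: P=30/85=0.3529, R=30/35=0.8571, F1=2PR/(P+R)=2TP/(2TP+FP+FN)=60/120=0.5
0.7124 > 0.5 → Model A

Model A


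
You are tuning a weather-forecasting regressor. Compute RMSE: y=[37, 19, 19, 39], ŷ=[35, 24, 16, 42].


MSE = 47/4 = 11.75
RMSE = √(47/4) = 3.4278

3.4278


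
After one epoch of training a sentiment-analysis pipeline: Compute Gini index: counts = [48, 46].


Probabilities: [48/94, 46/94] ≈ [0.5106, 0.4894]
Σpᵢ² = (2304 + 2116)/94² = 4420/8836
Gini = 1 - Σpᵢ² = 1 - 4420/8836 = 0.4998

0.4998


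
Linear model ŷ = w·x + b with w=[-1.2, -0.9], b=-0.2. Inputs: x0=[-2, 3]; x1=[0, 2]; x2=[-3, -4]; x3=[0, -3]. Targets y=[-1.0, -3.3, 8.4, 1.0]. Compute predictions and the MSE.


ŷ0 = (-1.2)·(-2) + (-0.9)·(3) - 0.2 = -0.5
ŷ1 = (-1.2)·(0) + (-0.9)·(2) - 0.2 = -2.0
ŷ2 = (-1.2)·(-3) + (-0.9)·(-4) - 0.2 = 7.0
ŷ3 = (-1.2)·(0) + (-0.9)·(-3) - 0.2 = 2.5
errors² = [0.25, 1.69, 1.96, 2.25]
MSE = 6.1500/4 = 1.5375

1.5375


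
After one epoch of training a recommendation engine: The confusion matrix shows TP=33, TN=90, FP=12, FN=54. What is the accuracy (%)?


Accuracy = (TP+TN)/(TP+TN+FP+FN)
= (33+90)/(189)
= 123/189 = 65.08%

65.08%


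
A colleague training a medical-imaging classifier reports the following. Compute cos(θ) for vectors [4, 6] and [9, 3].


A·B = 4·9 + 6·3 = 54
‖A‖ = √52 = 7.2111, ‖B‖ = √90 = 9.4868
cos = 54/(√52·√90) = 54/√4680 = 0.7894

0.7894


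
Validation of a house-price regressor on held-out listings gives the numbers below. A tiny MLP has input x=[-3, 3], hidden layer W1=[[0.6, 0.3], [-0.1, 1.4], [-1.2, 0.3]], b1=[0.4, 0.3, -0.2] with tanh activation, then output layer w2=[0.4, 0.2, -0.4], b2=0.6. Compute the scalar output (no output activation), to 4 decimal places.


z1[0] = (0.6)·(-3) + (0.3)·(3) + 0.4 = -0.5
z1[1] = (-0.1)·(-3) + (1.4)·(3) + 0.3 = 4.8
z1[2] = (-1.2)·(-3) + (0.3)·(3) - 0.2 = 4.3
h = tanh(z1) = [-0.4621, 0.9999, 0.9996]
output = (0.4)·(-0.4621) + (0.2)·(0.9999) + (-0.4)·(0.9996) + 0.6 = 0.2153

0.2153


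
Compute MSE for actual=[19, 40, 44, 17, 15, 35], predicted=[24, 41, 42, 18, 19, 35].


Squared errors: (19-24)²=25, (40-41)²=1, (44-42)²=4, (17-18)²=1, (15-19)²=16, (35-35)²=0
Sum = 47
MSE = 47/6 = 47/6

47/6


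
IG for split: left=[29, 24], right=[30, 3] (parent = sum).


Parent = [59, 27], H_parent = 0.8977
H_left = 0.9936 (n=53), H_right = 0.4395 (n=33)
H_children = (53/86)·0.9936 + (33/86)·0.4395 = 0.781
IG = 0.8977 - 0.781 = 0.1167

0.1167


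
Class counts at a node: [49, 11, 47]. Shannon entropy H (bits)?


Probabilities: [49/107, 11/107, 47/107] ≈ [0.4579, 0.1028, 0.4393]
H = -((49/107)·log₂(49/107) + (11/107)·log₂(11/107) + (47/107)·log₂(47/107))
  = 1.3747 bits

1.3747 bits


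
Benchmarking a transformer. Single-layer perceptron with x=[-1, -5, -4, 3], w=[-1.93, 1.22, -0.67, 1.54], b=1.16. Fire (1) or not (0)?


z = (-1)·(-1.93) + (-5)·(1.22) + (-4)·(-0.67) + (3)·(1.54) + 1.16
  = 4.29
step(z) = 1 (z≥0)

1


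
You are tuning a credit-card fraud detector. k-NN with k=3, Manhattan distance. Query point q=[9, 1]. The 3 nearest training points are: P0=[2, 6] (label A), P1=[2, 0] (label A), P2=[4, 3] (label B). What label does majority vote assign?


d(q,P0) = 12  (label A)
d(q,P1) = 8  (label A)
d(q,P2) = 7  (label B)
Votes: A=2, B=1
Majority → A

A


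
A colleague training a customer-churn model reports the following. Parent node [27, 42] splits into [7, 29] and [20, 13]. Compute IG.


Parent = [27, 42], H_parent = 0.9656
H_left = 0.7107 (n=36), H_right = 0.9673 (n=33)
H_children = (36/69)·0.7107 + (33/69)·0.9673 = 0.8334
IG = 0.9656 - 0.8334 = 0.1322

0.1322


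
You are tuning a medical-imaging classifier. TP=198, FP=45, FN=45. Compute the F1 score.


Precision = 198/243 = 0.8148
Recall = 198/243 = 0.8148
F1 = 2·P·R/(P+R) = 2·TP/(2·TP+FP+FN) = 396/(396+45+45) = 396/486 = 0.8148

0.8148


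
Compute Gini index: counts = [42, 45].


Probabilities: [42/87, 45/87] ≈ [0.4828, 0.5172]
Σpᵢ² = (1764 + 2025)/87² = 3789/7569
Gini = 1 - Σpᵢ² = 1 - 3789/7569 = 0.4994

0.4994


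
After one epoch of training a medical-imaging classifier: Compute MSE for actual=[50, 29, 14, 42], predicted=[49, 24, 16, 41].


Squared errors: (50-49)²=1, (29-24)²=25, (14-16)²=4, (42-41)²=1
Sum = 31
MSE = 31/4 = 31/4

31/4


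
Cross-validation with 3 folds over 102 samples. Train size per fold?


Fold size = 102/3 = 34
Training per fold = 102 - 34 = 68

68


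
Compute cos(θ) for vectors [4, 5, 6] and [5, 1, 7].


A·B = 4·5 + 5·1 + 6·7 = 67
‖A‖ = √77 = 8.775, ‖B‖ = √75 = 8.6603
cos = 67/(√77·√75) = 67/√5775 = 0.8817

0.8817


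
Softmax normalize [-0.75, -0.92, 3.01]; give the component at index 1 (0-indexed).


Exponentials: e^-0.75=0.4724, e^-0.92=0.3985, e^3.01=20.2874
Sum = 21.1583
Softmax = [0.0223, 0.0188, 0.9588]
p[1] = 0.3985/21.1583 = 0.0188

0.0188


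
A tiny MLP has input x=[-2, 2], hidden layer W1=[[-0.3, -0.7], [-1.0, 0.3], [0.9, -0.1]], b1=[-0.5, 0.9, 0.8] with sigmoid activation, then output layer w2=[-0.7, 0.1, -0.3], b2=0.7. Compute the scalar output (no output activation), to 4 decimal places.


z1[0] = (-0.3)·(-2) + (-0.7)·(2) - 0.5 = -1.3
z1[1] = (-1.0)·(-2) + (0.3)·(2) + 0.9 = 3.5
z1[2] = (0.9)·(-2) + (-0.1)·(2) + 0.8 = -1.2
h = sigmoid(z1) = [0.2142, 0.9707, 0.2315]
output = (-0.7)·(0.2142) + (0.1)·(0.9707) + (-0.3)·(0.2315) + 0.7 = 0.5777

0.5777


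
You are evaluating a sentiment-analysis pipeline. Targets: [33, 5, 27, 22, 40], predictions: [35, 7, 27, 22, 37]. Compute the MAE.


Absolute errors: |33-35|=2, |5-7|=2, |27-27|=0, |22-22|=0, |40-37|=3
Sum = 7
MAE = 7/5 = 7/5

7/5


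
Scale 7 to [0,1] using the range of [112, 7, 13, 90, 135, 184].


min=7, max=184
(7-7)/(184-7) = 0/177 = 0.0

0.0


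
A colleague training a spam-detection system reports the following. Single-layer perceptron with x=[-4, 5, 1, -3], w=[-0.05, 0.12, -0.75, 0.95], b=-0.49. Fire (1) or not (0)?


z = (-4)·(-0.05) + (5)·(0.12) + (1)·(-0.75) + (-3)·(0.95) - 0.49
  = -3.29
step(z) = 0 (z<0)

0


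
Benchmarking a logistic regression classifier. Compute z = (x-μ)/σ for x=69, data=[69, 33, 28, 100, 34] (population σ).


μ = 52.8, σ = 27.7518
z = (69 - 52.8)/27.7518 = 0.5837

0.5837


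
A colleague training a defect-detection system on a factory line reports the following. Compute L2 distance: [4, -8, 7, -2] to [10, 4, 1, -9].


d = √((4-10)² + (-8-4)² + (7-1)² + (-2+ 9)²)
  = √(36 + 144 + 36 + 49)
  = √265 = 16.2788

16.2788


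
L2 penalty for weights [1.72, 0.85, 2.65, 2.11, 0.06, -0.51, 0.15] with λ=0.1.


‖w‖₂² = (1.72)² + (0.85)² + (2.65)² + (2.11)² + (0.06)² + (-0.51)² + (0.15)²
     = 2.9584 + 0.7225 + 7.0225 + 4.4521 + 0.0036 + 0.2601 + 0.0225
     = 15.4417
λ·‖w‖₂² = 0.1·15.4417 = 1.54417

1.54417


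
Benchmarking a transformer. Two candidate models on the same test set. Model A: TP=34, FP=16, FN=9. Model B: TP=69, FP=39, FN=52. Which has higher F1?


Model A: P=34/50=0.68, R=34/43=0.7907, F1=2PR/(P+R)=2TP/(2TP+FP+FN)=68/93=0.7312
Model B: P=69/108=0.6389, R=69/121=0.5702, F1=2PR/(P+R)=2TP/(2TP+FP+FN)=138/229=0.6026
0.7312 > 0.6026 → Model A

Model A


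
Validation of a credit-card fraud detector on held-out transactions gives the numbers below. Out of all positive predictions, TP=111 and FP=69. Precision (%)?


Precision = TP/(TP+FP)
= 111/(111+69)
= 111/180 = 61.67%

61.67%


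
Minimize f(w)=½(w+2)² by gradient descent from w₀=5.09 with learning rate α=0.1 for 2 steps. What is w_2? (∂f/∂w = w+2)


step 1: grad = 5.09+2 = 7.09; w = 5.09 - 0.1·(7.09) = 4.381
step 2: grad = 4.381+2 = 6.381; w = 4.381 - 0.1·(6.381) = 3.7429

3.7429


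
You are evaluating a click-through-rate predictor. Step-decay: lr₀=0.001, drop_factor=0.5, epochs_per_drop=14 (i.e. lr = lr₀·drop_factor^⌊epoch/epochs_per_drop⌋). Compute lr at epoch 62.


n_drops = ⌊62/14⌋ = 4
lr = 0.001·0.5^4 = 0.001·0.0625 = 0.0000625

0.0000625


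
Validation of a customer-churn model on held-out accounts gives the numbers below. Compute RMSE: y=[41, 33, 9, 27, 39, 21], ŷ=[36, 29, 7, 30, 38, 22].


MSE = 56/6 = 9.3333
RMSE = √(56/6) = 3.0551

3.0551


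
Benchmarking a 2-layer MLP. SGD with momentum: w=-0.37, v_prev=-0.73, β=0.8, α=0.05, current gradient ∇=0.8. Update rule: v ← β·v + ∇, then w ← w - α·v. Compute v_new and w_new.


v_new = 0.8·-0.73 + 0.8 = -0.584 + 0.8 = 0.216
w_new = -0.37 - 0.05·0.216 = -0.37 - 0.0108 = -0.3808

v_new=0.216, w_new=-0.3808


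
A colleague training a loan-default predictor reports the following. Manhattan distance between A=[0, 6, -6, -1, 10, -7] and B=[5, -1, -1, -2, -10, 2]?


d = |0-5| + |6+ 1| + |-6+ 1| + |-1+ 2| + |10+ 10| + |-7-2|
  = 5 + 7 + 5 + 1 + 20 + 9
  = 47

47


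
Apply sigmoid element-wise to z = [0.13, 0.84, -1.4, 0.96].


σ(0.13) = 1/(1+e^-0.13) = 0.5325
σ(0.84) = 1/(1+e^-0.84) = 0.6985
σ(-1.4) = 1/(1+e^1.4) = 0.1978
σ(0.96) = 1/(1+e^-0.96) = 0.7231
result = [0.5325, 0.6985, 0.1978, 0.7231]

[0.5325, 0.6985, 0.1978, 0.7231]


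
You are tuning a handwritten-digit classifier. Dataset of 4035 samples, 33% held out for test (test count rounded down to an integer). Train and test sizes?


Test = ⌊4035·33/100⌋ = 1331
Train = 4035 - 1331 = 2704

Train: 2704, Test: 1331


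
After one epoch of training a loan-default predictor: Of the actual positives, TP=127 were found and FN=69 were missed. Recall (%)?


Recall = TP/(TP+FN)
= 127/(127+69)
= 127/196 = 64.8%

64.8%


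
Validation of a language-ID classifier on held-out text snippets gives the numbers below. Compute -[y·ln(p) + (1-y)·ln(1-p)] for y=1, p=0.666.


BCE = -[y·ln(p) + (1-y)·ln(1-p)]
= -1·ln(0.666) - 0
= -ln(0.666) = 0.4065

0.4065


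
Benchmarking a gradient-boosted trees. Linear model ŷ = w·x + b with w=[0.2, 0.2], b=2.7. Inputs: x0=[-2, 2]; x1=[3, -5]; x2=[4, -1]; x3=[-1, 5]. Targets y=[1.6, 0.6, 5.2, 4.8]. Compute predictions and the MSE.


ŷ0 = (0.2)·(-2) + (0.2)·(2) + 2.7 = 2.7
ŷ1 = (0.2)·(3) + (0.2)·(-5) + 2.7 = 2.3
ŷ2 = (0.2)·(4) + (0.2)·(-1) + 2.7 = 3.3
ŷ3 = (0.2)·(-1) + (0.2)·(5) + 2.7 = 3.5
errors² = [1.21, 2.89, 3.61, 1.69]
MSE = 9.4000/4 = 2.35

2.35


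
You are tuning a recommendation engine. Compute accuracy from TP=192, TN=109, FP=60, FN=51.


Accuracy = (TP+TN)/(TP+TN+FP+FN)
= (192+109)/(412)
= 301/412 = 73.06%

73.06%


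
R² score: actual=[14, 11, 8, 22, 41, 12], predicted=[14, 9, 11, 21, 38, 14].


ȳ = 18
SS_res = Σ(y-ŷ)² = 27
SS_tot = Σ(y-ȳ)² = 746
R² = 1 - SS_res/SS_tot = 1 - 0.0362 = 0.9638

0.9638


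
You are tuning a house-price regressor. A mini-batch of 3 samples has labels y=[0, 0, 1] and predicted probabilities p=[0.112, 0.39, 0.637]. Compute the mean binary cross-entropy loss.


L[0] = -ln(1-0.112) = -ln(0.888) = 0.1188
L[1] = -ln(1-0.39) = -ln(0.61) = 0.4943
L[2] = -ln(0.637) = 0.451
mean = (0.1188 + 0.4943 + 0.451)/3 = 0.3547

0.3547


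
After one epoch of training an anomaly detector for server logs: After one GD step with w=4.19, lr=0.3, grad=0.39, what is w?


w_new = w - α·∇
= 4.19 - 0.3·0.39
= 4.19 - 0.117
= 4.073

4.073


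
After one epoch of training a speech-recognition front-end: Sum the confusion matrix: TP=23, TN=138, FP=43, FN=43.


Total = TP + TN + FP + FN
= 23 + 138 + 43 + 43
= 247
(Predicted positive: 66, predicted negative: 181)

247


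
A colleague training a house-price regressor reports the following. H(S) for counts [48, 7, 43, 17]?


Probabilities: [48/115, 7/115, 43/115, 17/115] ≈ [0.4174, 0.0609, 0.3739, 0.1478]
H = -((48/115)·log₂(48/115) + (7/115)·log₂(7/115) + (43/115)·log₂(43/115) + (17/115)·log₂(17/115))
  = 1.7103 bits

1.7103 bits


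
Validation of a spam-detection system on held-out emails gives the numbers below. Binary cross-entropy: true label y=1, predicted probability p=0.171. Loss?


BCE = -[y·ln(p) + (1-y)·ln(1-p)]
= -1·ln(0.171) - 0
= -ln(0.171) = 1.7661

1.7661


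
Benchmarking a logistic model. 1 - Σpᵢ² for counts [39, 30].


Probabilities: [39/69, 30/69] ≈ [0.5652, 0.4348]
Σpᵢ² = (1521 + 900)/69² = 2421/4761
Gini = 1 - Σpᵢ² = 1 - 2421/4761 = 0.4915

0.4915


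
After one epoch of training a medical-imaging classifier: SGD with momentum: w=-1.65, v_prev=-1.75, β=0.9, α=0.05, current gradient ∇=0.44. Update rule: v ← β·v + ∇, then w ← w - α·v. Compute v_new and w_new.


v_new = 0.9·-1.75 + 0.44 = -1.575 + 0.44 = -1.135
w_new = -1.65 - 0.05·-1.135 = -1.65 + 0.05675 = -1.59325

v_new=-1.135, w_new=-1.59325


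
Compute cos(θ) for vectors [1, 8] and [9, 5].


A·B = 1·9 + 8·5 = 49
‖A‖ = √65 = 8.0623, ‖B‖ = √106 = 10.2956
cos = 49/(√65·√106) = 49/√6890 = 0.5903

0.5903


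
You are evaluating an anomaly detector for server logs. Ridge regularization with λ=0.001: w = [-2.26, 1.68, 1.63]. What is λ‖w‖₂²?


‖w‖₂² = (-2.26)² + (1.68)² + (1.63)²
     = 5.1076 + 2.8224 + 2.6569
     = 10.5869
λ·‖w‖₂² = 0.001·10.5869 = 0.010587

0.010587


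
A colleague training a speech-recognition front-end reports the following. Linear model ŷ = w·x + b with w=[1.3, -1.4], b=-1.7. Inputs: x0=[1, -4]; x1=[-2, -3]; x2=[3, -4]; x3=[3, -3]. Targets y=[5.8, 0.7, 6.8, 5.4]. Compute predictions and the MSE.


ŷ0 = (1.3)·(1) + (-1.4)·(-4) - 1.7 = 5.2
ŷ1 = (1.3)·(-2) + (-1.4)·(-3) - 1.7 = -0.1
ŷ2 = (1.3)·(3) + (-1.4)·(-4) - 1.7 = 7.8
ŷ3 = (1.3)·(3) + (-1.4)·(-3) - 1.7 = 6.4
errors² = [0.36, 0.64, 1.0, 1.0]
MSE = 3.0000/4 = 0.75

0.75


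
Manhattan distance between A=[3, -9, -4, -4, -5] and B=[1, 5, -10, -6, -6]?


d = |3-1| + |-9-5| + |-4+ 10| + |-4+ 6| + |-5+ 6|
  = 2 + 14 + 6 + 2 + 1
  = 25

25


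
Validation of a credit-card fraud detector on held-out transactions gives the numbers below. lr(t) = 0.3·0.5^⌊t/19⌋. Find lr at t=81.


n_drops = ⌊81/19⌋ = 4
lr = 0.3·0.5^4 = 0.3·0.0625 = 0.01875

0.01875


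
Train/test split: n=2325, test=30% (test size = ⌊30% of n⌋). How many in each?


Test = ⌊2325·30/100⌋ = 697
Train = 2325 - 697 = 1628

Train: 1628, Test: 697


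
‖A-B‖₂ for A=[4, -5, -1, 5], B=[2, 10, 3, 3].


d = √((4-2)² + (-5-10)² + (-1-3)² + (5-3)²)
  = √(4 + 225 + 16 + 4)
  = √249 = 15.7797

15.7797


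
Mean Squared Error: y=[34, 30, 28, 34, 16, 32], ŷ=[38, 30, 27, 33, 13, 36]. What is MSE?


Squared errors: (34-38)²=16, (30-30)²=0, (28-27)²=1, (34-33)²=1, (16-13)²=9, (32-36)²=16
Sum = 43
MSE = 43/6 = 43/6

43/6


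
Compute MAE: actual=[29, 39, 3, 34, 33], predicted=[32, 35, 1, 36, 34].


Absolute errors: |29-32|=3, |39-35|=4, |3-1|=2, |34-36|=2, |33-34|=1
Sum = 12
MAE = 12/5 = 12/5

12/5


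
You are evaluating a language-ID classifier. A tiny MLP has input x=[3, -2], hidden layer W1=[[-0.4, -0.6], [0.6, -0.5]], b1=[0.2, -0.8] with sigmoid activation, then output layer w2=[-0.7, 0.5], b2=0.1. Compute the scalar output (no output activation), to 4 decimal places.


z1[0] = (-0.4)·(3) + (-0.6)·(-2) + 0.2 = 0.2
z1[1] = (0.6)·(3) + (-0.5)·(-2) - 0.8 = 2.0
h = sigmoid(z1) = [0.5498, 0.8808]
output = (-0.7)·(0.5498) + (0.5)·(0.8808) + 0.1 = 0.1555

0.1555


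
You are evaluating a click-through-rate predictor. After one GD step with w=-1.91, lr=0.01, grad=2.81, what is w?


w_new = w - α·∇
= -1.91 - 0.01·2.81
= -1.91 - 0.0281
= -1.9381

-1.9381


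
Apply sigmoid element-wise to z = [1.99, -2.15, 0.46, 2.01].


σ(1.99) = 1/(1+e^-1.99) = 0.8797
σ(-2.15) = 1/(1+e^2.15) = 0.1043
σ(0.46) = 1/(1+e^-0.46) = 0.613
σ(2.01) = 1/(1+e^-2.01) = 0.8818
result = [0.8797, 0.1043, 0.613, 0.8818]

[0.8797, 0.1043, 0.613, 0.8818]


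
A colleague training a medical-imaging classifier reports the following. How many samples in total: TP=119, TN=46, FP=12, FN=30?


Total = TP + TN + FP + FN
= 119 + 46 + 12 + 30
= 207
(Predicted positive: 131, predicted negative: 76)

207


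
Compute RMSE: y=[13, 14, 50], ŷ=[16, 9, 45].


MSE = 59/3 = 19.6667
RMSE = √(59/3) = 4.4347

4.4347


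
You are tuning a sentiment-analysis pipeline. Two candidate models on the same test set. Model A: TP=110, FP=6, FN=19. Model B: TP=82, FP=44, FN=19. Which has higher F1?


Model A: P=110/116=0.9483, R=110/129=0.8527, F1=2PR/(P+R)=2TP/(2TP+FP+FN)=220/245=0.898
Model B: P=82/126=0.6508, R=82/101=0.8119, F1=2PR/(P+R)=2TP/(2TP+FP+FN)=164/227=0.7225
0.898 > 0.7225 → Model A

Model A


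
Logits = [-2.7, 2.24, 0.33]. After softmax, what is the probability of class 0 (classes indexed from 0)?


Exponentials: e^-2.7=0.0672, e^2.24=9.3933, e^0.33=1.391
Sum = 10.8515
Softmax = [0.0062, 0.8656, 0.1282]
p[0] = 0.0672/10.8515 = 0.0062

0.0062


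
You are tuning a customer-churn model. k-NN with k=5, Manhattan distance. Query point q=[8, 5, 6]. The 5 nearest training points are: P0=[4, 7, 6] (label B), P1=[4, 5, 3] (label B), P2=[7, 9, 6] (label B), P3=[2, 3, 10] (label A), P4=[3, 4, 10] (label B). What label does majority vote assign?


d(q,P0) = 6  (label B)
d(q,P1) = 7  (label B)
d(q,P2) = 5  (label B)
d(q,P3) = 12  (label A)
d(q,P4) = 10  (label B)
Votes: A=1, B=4
Majority → B

B


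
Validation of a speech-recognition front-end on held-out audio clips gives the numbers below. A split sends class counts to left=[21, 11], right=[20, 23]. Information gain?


Parent = [41, 34], H_parent = 0.9937
H_left = 0.9284 (n=32), H_right = 0.9965 (n=43)
H_children = (32/75)·0.9284 + (43/75)·0.9965 = 0.9674
IG = 0.9937 - 0.9674 = 0.0263

0.0263


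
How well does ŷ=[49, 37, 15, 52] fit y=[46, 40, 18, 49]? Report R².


ȳ = 38.25
SS_res = Σ(y-ŷ)² = 36
SS_tot = Σ(y-ȳ)² = 588.75
R² = 1 - SS_res/SS_tot = 1 - 0.0611 = 0.9389

0.9389
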